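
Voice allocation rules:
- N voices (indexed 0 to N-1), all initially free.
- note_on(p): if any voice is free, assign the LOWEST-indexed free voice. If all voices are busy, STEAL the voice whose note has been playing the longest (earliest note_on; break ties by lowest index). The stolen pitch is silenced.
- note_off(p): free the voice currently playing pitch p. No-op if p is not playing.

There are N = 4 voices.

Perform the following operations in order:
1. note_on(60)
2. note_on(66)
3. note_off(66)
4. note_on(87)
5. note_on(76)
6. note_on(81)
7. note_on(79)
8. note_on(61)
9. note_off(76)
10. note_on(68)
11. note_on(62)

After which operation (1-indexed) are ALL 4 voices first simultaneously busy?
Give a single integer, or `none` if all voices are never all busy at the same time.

Answer: 6

Derivation:
Op 1: note_on(60): voice 0 is free -> assigned | voices=[60 - - -]
Op 2: note_on(66): voice 1 is free -> assigned | voices=[60 66 - -]
Op 3: note_off(66): free voice 1 | voices=[60 - - -]
Op 4: note_on(87): voice 1 is free -> assigned | voices=[60 87 - -]
Op 5: note_on(76): voice 2 is free -> assigned | voices=[60 87 76 -]
Op 6: note_on(81): voice 3 is free -> assigned | voices=[60 87 76 81]
Op 7: note_on(79): all voices busy, STEAL voice 0 (pitch 60, oldest) -> assign | voices=[79 87 76 81]
Op 8: note_on(61): all voices busy, STEAL voice 1 (pitch 87, oldest) -> assign | voices=[79 61 76 81]
Op 9: note_off(76): free voice 2 | voices=[79 61 - 81]
Op 10: note_on(68): voice 2 is free -> assigned | voices=[79 61 68 81]
Op 11: note_on(62): all voices busy, STEAL voice 3 (pitch 81, oldest) -> assign | voices=[79 61 68 62]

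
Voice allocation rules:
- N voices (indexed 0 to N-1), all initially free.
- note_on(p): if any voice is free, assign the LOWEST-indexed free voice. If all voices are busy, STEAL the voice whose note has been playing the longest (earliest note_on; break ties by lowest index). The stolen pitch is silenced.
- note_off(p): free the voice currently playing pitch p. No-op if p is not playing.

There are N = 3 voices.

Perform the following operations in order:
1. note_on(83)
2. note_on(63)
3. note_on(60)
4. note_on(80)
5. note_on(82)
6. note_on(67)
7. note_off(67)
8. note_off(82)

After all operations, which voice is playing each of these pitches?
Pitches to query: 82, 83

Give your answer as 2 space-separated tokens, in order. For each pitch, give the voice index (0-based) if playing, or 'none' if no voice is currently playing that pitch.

Op 1: note_on(83): voice 0 is free -> assigned | voices=[83 - -]
Op 2: note_on(63): voice 1 is free -> assigned | voices=[83 63 -]
Op 3: note_on(60): voice 2 is free -> assigned | voices=[83 63 60]
Op 4: note_on(80): all voices busy, STEAL voice 0 (pitch 83, oldest) -> assign | voices=[80 63 60]
Op 5: note_on(82): all voices busy, STEAL voice 1 (pitch 63, oldest) -> assign | voices=[80 82 60]
Op 6: note_on(67): all voices busy, STEAL voice 2 (pitch 60, oldest) -> assign | voices=[80 82 67]
Op 7: note_off(67): free voice 2 | voices=[80 82 -]
Op 8: note_off(82): free voice 1 | voices=[80 - -]

Answer: none none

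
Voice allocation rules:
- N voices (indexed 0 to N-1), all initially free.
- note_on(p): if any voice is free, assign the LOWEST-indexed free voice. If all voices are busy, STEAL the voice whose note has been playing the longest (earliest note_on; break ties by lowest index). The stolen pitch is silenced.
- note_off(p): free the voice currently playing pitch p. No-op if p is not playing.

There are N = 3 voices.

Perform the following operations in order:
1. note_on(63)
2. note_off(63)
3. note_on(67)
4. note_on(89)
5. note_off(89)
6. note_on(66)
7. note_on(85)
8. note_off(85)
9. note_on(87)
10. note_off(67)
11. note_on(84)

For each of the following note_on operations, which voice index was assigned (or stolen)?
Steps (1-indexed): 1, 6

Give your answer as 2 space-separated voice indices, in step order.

Answer: 0 1

Derivation:
Op 1: note_on(63): voice 0 is free -> assigned | voices=[63 - -]
Op 2: note_off(63): free voice 0 | voices=[- - -]
Op 3: note_on(67): voice 0 is free -> assigned | voices=[67 - -]
Op 4: note_on(89): voice 1 is free -> assigned | voices=[67 89 -]
Op 5: note_off(89): free voice 1 | voices=[67 - -]
Op 6: note_on(66): voice 1 is free -> assigned | voices=[67 66 -]
Op 7: note_on(85): voice 2 is free -> assigned | voices=[67 66 85]
Op 8: note_off(85): free voice 2 | voices=[67 66 -]
Op 9: note_on(87): voice 2 is free -> assigned | voices=[67 66 87]
Op 10: note_off(67): free voice 0 | voices=[- 66 87]
Op 11: note_on(84): voice 0 is free -> assigned | voices=[84 66 87]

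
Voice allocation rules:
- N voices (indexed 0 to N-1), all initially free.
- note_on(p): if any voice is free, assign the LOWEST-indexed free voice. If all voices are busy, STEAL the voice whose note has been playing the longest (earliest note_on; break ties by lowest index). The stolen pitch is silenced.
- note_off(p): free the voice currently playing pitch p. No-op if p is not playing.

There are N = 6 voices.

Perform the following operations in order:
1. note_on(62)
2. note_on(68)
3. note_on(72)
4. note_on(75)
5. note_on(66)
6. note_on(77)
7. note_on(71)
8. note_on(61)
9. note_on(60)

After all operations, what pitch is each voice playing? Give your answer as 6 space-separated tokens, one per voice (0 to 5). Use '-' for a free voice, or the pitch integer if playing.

Op 1: note_on(62): voice 0 is free -> assigned | voices=[62 - - - - -]
Op 2: note_on(68): voice 1 is free -> assigned | voices=[62 68 - - - -]
Op 3: note_on(72): voice 2 is free -> assigned | voices=[62 68 72 - - -]
Op 4: note_on(75): voice 3 is free -> assigned | voices=[62 68 72 75 - -]
Op 5: note_on(66): voice 4 is free -> assigned | voices=[62 68 72 75 66 -]
Op 6: note_on(77): voice 5 is free -> assigned | voices=[62 68 72 75 66 77]
Op 7: note_on(71): all voices busy, STEAL voice 0 (pitch 62, oldest) -> assign | voices=[71 68 72 75 66 77]
Op 8: note_on(61): all voices busy, STEAL voice 1 (pitch 68, oldest) -> assign | voices=[71 61 72 75 66 77]
Op 9: note_on(60): all voices busy, STEAL voice 2 (pitch 72, oldest) -> assign | voices=[71 61 60 75 66 77]

Answer: 71 61 60 75 66 77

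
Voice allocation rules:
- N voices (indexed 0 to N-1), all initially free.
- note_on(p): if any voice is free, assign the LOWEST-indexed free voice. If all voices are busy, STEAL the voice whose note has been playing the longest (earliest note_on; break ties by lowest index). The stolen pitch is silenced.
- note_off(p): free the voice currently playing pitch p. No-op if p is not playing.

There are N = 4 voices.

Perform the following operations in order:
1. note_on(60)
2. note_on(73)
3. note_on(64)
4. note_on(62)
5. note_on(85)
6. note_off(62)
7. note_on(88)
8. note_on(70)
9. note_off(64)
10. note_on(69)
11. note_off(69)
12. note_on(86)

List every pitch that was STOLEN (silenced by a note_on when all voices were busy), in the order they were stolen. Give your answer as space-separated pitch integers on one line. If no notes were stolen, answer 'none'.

Answer: 60 73

Derivation:
Op 1: note_on(60): voice 0 is free -> assigned | voices=[60 - - -]
Op 2: note_on(73): voice 1 is free -> assigned | voices=[60 73 - -]
Op 3: note_on(64): voice 2 is free -> assigned | voices=[60 73 64 -]
Op 4: note_on(62): voice 3 is free -> assigned | voices=[60 73 64 62]
Op 5: note_on(85): all voices busy, STEAL voice 0 (pitch 60, oldest) -> assign | voices=[85 73 64 62]
Op 6: note_off(62): free voice 3 | voices=[85 73 64 -]
Op 7: note_on(88): voice 3 is free -> assigned | voices=[85 73 64 88]
Op 8: note_on(70): all voices busy, STEAL voice 1 (pitch 73, oldest) -> assign | voices=[85 70 64 88]
Op 9: note_off(64): free voice 2 | voices=[85 70 - 88]
Op 10: note_on(69): voice 2 is free -> assigned | voices=[85 70 69 88]
Op 11: note_off(69): free voice 2 | voices=[85 70 - 88]
Op 12: note_on(86): voice 2 is free -> assigned | voices=[85 70 86 88]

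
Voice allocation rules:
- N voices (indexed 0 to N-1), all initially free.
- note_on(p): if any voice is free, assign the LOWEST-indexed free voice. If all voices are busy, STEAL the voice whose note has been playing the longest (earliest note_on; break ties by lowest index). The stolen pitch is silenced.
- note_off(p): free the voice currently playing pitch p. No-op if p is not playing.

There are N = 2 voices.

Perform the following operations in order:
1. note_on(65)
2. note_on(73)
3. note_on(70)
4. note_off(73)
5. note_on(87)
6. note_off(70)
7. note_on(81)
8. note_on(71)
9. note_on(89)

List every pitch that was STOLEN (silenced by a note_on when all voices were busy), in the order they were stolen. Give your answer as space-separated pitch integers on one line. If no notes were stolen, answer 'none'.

Answer: 65 87 81

Derivation:
Op 1: note_on(65): voice 0 is free -> assigned | voices=[65 -]
Op 2: note_on(73): voice 1 is free -> assigned | voices=[65 73]
Op 3: note_on(70): all voices busy, STEAL voice 0 (pitch 65, oldest) -> assign | voices=[70 73]
Op 4: note_off(73): free voice 1 | voices=[70 -]
Op 5: note_on(87): voice 1 is free -> assigned | voices=[70 87]
Op 6: note_off(70): free voice 0 | voices=[- 87]
Op 7: note_on(81): voice 0 is free -> assigned | voices=[81 87]
Op 8: note_on(71): all voices busy, STEAL voice 1 (pitch 87, oldest) -> assign | voices=[81 71]
Op 9: note_on(89): all voices busy, STEAL voice 0 (pitch 81, oldest) -> assign | voices=[89 71]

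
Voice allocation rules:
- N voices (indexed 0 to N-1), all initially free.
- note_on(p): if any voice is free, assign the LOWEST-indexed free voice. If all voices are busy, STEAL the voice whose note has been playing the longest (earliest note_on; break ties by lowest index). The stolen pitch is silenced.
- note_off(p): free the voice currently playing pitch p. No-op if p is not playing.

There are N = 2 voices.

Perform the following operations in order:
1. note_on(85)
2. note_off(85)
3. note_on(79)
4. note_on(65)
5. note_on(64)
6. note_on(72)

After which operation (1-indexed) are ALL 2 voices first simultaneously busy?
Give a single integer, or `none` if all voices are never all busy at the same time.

Answer: 4

Derivation:
Op 1: note_on(85): voice 0 is free -> assigned | voices=[85 -]
Op 2: note_off(85): free voice 0 | voices=[- -]
Op 3: note_on(79): voice 0 is free -> assigned | voices=[79 -]
Op 4: note_on(65): voice 1 is free -> assigned | voices=[79 65]
Op 5: note_on(64): all voices busy, STEAL voice 0 (pitch 79, oldest) -> assign | voices=[64 65]
Op 6: note_on(72): all voices busy, STEAL voice 1 (pitch 65, oldest) -> assign | voices=[64 72]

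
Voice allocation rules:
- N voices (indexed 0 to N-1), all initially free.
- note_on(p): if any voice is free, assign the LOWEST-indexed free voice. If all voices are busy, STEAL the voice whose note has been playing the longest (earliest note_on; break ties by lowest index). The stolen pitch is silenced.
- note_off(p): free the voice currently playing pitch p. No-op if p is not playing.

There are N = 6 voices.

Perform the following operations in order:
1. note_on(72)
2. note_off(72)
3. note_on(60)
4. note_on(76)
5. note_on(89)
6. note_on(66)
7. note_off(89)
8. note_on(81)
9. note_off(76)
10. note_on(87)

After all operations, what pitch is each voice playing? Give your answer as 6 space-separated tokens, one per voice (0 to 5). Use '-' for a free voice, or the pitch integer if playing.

Op 1: note_on(72): voice 0 is free -> assigned | voices=[72 - - - - -]
Op 2: note_off(72): free voice 0 | voices=[- - - - - -]
Op 3: note_on(60): voice 0 is free -> assigned | voices=[60 - - - - -]
Op 4: note_on(76): voice 1 is free -> assigned | voices=[60 76 - - - -]
Op 5: note_on(89): voice 2 is free -> assigned | voices=[60 76 89 - - -]
Op 6: note_on(66): voice 3 is free -> assigned | voices=[60 76 89 66 - -]
Op 7: note_off(89): free voice 2 | voices=[60 76 - 66 - -]
Op 8: note_on(81): voice 2 is free -> assigned | voices=[60 76 81 66 - -]
Op 9: note_off(76): free voice 1 | voices=[60 - 81 66 - -]
Op 10: note_on(87): voice 1 is free -> assigned | voices=[60 87 81 66 - -]

Answer: 60 87 81 66 - -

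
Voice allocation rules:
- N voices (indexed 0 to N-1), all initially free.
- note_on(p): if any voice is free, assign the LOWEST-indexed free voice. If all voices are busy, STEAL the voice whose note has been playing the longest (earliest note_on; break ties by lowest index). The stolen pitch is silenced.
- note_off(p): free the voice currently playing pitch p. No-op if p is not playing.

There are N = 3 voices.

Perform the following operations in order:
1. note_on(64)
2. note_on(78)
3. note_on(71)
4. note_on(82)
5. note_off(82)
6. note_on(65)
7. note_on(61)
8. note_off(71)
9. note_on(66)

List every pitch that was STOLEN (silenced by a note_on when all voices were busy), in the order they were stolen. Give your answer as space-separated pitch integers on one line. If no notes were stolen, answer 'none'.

Answer: 64 78

Derivation:
Op 1: note_on(64): voice 0 is free -> assigned | voices=[64 - -]
Op 2: note_on(78): voice 1 is free -> assigned | voices=[64 78 -]
Op 3: note_on(71): voice 2 is free -> assigned | voices=[64 78 71]
Op 4: note_on(82): all voices busy, STEAL voice 0 (pitch 64, oldest) -> assign | voices=[82 78 71]
Op 5: note_off(82): free voice 0 | voices=[- 78 71]
Op 6: note_on(65): voice 0 is free -> assigned | voices=[65 78 71]
Op 7: note_on(61): all voices busy, STEAL voice 1 (pitch 78, oldest) -> assign | voices=[65 61 71]
Op 8: note_off(71): free voice 2 | voices=[65 61 -]
Op 9: note_on(66): voice 2 is free -> assigned | voices=[65 61 66]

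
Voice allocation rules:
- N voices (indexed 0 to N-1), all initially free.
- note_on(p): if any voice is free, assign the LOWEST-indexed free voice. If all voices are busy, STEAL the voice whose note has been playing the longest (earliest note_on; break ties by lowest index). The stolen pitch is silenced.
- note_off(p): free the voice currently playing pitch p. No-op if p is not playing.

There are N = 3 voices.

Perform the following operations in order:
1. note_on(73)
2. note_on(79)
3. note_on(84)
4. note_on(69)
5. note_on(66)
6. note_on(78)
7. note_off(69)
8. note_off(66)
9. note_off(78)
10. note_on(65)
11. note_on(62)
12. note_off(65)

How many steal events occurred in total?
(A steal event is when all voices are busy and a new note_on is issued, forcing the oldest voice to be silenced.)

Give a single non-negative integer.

Answer: 3

Derivation:
Op 1: note_on(73): voice 0 is free -> assigned | voices=[73 - -]
Op 2: note_on(79): voice 1 is free -> assigned | voices=[73 79 -]
Op 3: note_on(84): voice 2 is free -> assigned | voices=[73 79 84]
Op 4: note_on(69): all voices busy, STEAL voice 0 (pitch 73, oldest) -> assign | voices=[69 79 84]
Op 5: note_on(66): all voices busy, STEAL voice 1 (pitch 79, oldest) -> assign | voices=[69 66 84]
Op 6: note_on(78): all voices busy, STEAL voice 2 (pitch 84, oldest) -> assign | voices=[69 66 78]
Op 7: note_off(69): free voice 0 | voices=[- 66 78]
Op 8: note_off(66): free voice 1 | voices=[- - 78]
Op 9: note_off(78): free voice 2 | voices=[- - -]
Op 10: note_on(65): voice 0 is free -> assigned | voices=[65 - -]
Op 11: note_on(62): voice 1 is free -> assigned | voices=[65 62 -]
Op 12: note_off(65): free voice 0 | voices=[- 62 -]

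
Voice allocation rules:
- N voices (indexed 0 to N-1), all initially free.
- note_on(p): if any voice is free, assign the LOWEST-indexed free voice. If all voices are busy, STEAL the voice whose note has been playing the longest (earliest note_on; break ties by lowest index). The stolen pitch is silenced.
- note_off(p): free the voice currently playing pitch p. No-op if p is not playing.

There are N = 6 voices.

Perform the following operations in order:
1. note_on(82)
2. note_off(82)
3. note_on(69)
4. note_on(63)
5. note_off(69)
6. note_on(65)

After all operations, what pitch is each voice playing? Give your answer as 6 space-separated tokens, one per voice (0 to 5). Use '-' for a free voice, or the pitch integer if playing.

Answer: 65 63 - - - -

Derivation:
Op 1: note_on(82): voice 0 is free -> assigned | voices=[82 - - - - -]
Op 2: note_off(82): free voice 0 | voices=[- - - - - -]
Op 3: note_on(69): voice 0 is free -> assigned | voices=[69 - - - - -]
Op 4: note_on(63): voice 1 is free -> assigned | voices=[69 63 - - - -]
Op 5: note_off(69): free voice 0 | voices=[- 63 - - - -]
Op 6: note_on(65): voice 0 is free -> assigned | voices=[65 63 - - - -]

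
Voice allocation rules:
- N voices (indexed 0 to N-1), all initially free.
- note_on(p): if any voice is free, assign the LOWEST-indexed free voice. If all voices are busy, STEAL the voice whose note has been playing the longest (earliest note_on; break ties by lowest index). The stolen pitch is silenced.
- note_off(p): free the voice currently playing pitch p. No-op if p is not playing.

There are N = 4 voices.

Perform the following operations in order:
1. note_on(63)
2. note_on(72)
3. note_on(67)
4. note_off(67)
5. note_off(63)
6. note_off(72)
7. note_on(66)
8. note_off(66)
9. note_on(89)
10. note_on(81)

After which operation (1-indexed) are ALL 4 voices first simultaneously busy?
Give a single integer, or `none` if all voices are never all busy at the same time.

Op 1: note_on(63): voice 0 is free -> assigned | voices=[63 - - -]
Op 2: note_on(72): voice 1 is free -> assigned | voices=[63 72 - -]
Op 3: note_on(67): voice 2 is free -> assigned | voices=[63 72 67 -]
Op 4: note_off(67): free voice 2 | voices=[63 72 - -]
Op 5: note_off(63): free voice 0 | voices=[- 72 - -]
Op 6: note_off(72): free voice 1 | voices=[- - - -]
Op 7: note_on(66): voice 0 is free -> assigned | voices=[66 - - -]
Op 8: note_off(66): free voice 0 | voices=[- - - -]
Op 9: note_on(89): voice 0 is free -> assigned | voices=[89 - - -]
Op 10: note_on(81): voice 1 is free -> assigned | voices=[89 81 - -]

Answer: none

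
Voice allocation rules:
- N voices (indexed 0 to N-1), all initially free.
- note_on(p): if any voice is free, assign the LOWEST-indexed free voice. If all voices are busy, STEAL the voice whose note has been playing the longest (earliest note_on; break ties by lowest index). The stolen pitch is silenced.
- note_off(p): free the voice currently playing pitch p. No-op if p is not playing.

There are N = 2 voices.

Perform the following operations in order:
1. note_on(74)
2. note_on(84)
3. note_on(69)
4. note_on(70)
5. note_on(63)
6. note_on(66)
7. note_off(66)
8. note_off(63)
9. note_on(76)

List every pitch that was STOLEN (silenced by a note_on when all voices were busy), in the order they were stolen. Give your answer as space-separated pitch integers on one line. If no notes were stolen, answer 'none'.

Answer: 74 84 69 70

Derivation:
Op 1: note_on(74): voice 0 is free -> assigned | voices=[74 -]
Op 2: note_on(84): voice 1 is free -> assigned | voices=[74 84]
Op 3: note_on(69): all voices busy, STEAL voice 0 (pitch 74, oldest) -> assign | voices=[69 84]
Op 4: note_on(70): all voices busy, STEAL voice 1 (pitch 84, oldest) -> assign | voices=[69 70]
Op 5: note_on(63): all voices busy, STEAL voice 0 (pitch 69, oldest) -> assign | voices=[63 70]
Op 6: note_on(66): all voices busy, STEAL voice 1 (pitch 70, oldest) -> assign | voices=[63 66]
Op 7: note_off(66): free voice 1 | voices=[63 -]
Op 8: note_off(63): free voice 0 | voices=[- -]
Op 9: note_on(76): voice 0 is free -> assigned | voices=[76 -]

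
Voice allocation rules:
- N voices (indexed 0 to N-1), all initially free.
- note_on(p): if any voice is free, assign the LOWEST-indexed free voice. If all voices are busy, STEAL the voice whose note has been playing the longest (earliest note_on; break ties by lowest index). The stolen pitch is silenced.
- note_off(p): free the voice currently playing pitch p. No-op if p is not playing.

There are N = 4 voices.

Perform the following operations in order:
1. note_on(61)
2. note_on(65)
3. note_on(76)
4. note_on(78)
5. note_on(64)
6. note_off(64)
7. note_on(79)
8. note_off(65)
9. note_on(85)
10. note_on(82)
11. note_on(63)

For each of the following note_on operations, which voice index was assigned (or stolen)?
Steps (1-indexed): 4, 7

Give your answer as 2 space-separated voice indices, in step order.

Answer: 3 0

Derivation:
Op 1: note_on(61): voice 0 is free -> assigned | voices=[61 - - -]
Op 2: note_on(65): voice 1 is free -> assigned | voices=[61 65 - -]
Op 3: note_on(76): voice 2 is free -> assigned | voices=[61 65 76 -]
Op 4: note_on(78): voice 3 is free -> assigned | voices=[61 65 76 78]
Op 5: note_on(64): all voices busy, STEAL voice 0 (pitch 61, oldest) -> assign | voices=[64 65 76 78]
Op 6: note_off(64): free voice 0 | voices=[- 65 76 78]
Op 7: note_on(79): voice 0 is free -> assigned | voices=[79 65 76 78]
Op 8: note_off(65): free voice 1 | voices=[79 - 76 78]
Op 9: note_on(85): voice 1 is free -> assigned | voices=[79 85 76 78]
Op 10: note_on(82): all voices busy, STEAL voice 2 (pitch 76, oldest) -> assign | voices=[79 85 82 78]
Op 11: note_on(63): all voices busy, STEAL voice 3 (pitch 78, oldest) -> assign | voices=[79 85 82 63]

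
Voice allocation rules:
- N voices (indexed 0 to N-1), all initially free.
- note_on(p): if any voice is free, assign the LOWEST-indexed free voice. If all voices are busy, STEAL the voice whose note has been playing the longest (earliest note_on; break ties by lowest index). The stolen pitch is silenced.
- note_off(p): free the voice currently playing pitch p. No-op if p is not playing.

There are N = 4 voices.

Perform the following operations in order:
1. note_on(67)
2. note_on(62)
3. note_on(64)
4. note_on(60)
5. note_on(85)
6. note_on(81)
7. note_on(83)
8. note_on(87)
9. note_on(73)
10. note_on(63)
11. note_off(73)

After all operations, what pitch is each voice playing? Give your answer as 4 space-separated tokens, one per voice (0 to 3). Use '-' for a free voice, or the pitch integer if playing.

Op 1: note_on(67): voice 0 is free -> assigned | voices=[67 - - -]
Op 2: note_on(62): voice 1 is free -> assigned | voices=[67 62 - -]
Op 3: note_on(64): voice 2 is free -> assigned | voices=[67 62 64 -]
Op 4: note_on(60): voice 3 is free -> assigned | voices=[67 62 64 60]
Op 5: note_on(85): all voices busy, STEAL voice 0 (pitch 67, oldest) -> assign | voices=[85 62 64 60]
Op 6: note_on(81): all voices busy, STEAL voice 1 (pitch 62, oldest) -> assign | voices=[85 81 64 60]
Op 7: note_on(83): all voices busy, STEAL voice 2 (pitch 64, oldest) -> assign | voices=[85 81 83 60]
Op 8: note_on(87): all voices busy, STEAL voice 3 (pitch 60, oldest) -> assign | voices=[85 81 83 87]
Op 9: note_on(73): all voices busy, STEAL voice 0 (pitch 85, oldest) -> assign | voices=[73 81 83 87]
Op 10: note_on(63): all voices busy, STEAL voice 1 (pitch 81, oldest) -> assign | voices=[73 63 83 87]
Op 11: note_off(73): free voice 0 | voices=[- 63 83 87]

Answer: - 63 83 87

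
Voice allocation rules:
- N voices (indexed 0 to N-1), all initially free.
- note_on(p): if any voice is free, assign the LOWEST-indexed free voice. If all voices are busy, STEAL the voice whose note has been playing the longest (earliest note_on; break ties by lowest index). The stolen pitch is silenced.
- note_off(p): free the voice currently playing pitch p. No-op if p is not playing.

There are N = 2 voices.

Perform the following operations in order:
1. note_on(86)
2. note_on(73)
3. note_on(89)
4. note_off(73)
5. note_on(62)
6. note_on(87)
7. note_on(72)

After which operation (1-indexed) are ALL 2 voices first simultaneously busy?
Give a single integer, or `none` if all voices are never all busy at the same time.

Op 1: note_on(86): voice 0 is free -> assigned | voices=[86 -]
Op 2: note_on(73): voice 1 is free -> assigned | voices=[86 73]
Op 3: note_on(89): all voices busy, STEAL voice 0 (pitch 86, oldest) -> assign | voices=[89 73]
Op 4: note_off(73): free voice 1 | voices=[89 -]
Op 5: note_on(62): voice 1 is free -> assigned | voices=[89 62]
Op 6: note_on(87): all voices busy, STEAL voice 0 (pitch 89, oldest) -> assign | voices=[87 62]
Op 7: note_on(72): all voices busy, STEAL voice 1 (pitch 62, oldest) -> assign | voices=[87 72]

Answer: 2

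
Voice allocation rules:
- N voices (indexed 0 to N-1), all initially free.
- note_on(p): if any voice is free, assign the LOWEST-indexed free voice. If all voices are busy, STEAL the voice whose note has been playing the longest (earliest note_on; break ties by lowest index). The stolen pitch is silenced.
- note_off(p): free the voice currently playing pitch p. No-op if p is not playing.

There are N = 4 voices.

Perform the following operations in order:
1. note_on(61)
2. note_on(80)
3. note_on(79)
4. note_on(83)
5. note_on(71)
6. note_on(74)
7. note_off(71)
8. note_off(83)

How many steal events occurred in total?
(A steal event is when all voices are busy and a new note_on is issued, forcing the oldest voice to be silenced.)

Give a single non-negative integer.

Answer: 2

Derivation:
Op 1: note_on(61): voice 0 is free -> assigned | voices=[61 - - -]
Op 2: note_on(80): voice 1 is free -> assigned | voices=[61 80 - -]
Op 3: note_on(79): voice 2 is free -> assigned | voices=[61 80 79 -]
Op 4: note_on(83): voice 3 is free -> assigned | voices=[61 80 79 83]
Op 5: note_on(71): all voices busy, STEAL voice 0 (pitch 61, oldest) -> assign | voices=[71 80 79 83]
Op 6: note_on(74): all voices busy, STEAL voice 1 (pitch 80, oldest) -> assign | voices=[71 74 79 83]
Op 7: note_off(71): free voice 0 | voices=[- 74 79 83]
Op 8: note_off(83): free voice 3 | voices=[- 74 79 -]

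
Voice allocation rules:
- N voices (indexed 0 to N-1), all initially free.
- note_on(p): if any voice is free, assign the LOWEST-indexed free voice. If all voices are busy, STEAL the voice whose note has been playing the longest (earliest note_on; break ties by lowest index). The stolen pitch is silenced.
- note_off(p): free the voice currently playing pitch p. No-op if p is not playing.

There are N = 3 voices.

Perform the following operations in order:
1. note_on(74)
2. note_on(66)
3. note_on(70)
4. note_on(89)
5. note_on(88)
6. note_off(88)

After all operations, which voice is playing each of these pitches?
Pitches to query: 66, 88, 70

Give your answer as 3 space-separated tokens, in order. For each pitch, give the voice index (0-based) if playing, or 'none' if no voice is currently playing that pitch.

Answer: none none 2

Derivation:
Op 1: note_on(74): voice 0 is free -> assigned | voices=[74 - -]
Op 2: note_on(66): voice 1 is free -> assigned | voices=[74 66 -]
Op 3: note_on(70): voice 2 is free -> assigned | voices=[74 66 70]
Op 4: note_on(89): all voices busy, STEAL voice 0 (pitch 74, oldest) -> assign | voices=[89 66 70]
Op 5: note_on(88): all voices busy, STEAL voice 1 (pitch 66, oldest) -> assign | voices=[89 88 70]
Op 6: note_off(88): free voice 1 | voices=[89 - 70]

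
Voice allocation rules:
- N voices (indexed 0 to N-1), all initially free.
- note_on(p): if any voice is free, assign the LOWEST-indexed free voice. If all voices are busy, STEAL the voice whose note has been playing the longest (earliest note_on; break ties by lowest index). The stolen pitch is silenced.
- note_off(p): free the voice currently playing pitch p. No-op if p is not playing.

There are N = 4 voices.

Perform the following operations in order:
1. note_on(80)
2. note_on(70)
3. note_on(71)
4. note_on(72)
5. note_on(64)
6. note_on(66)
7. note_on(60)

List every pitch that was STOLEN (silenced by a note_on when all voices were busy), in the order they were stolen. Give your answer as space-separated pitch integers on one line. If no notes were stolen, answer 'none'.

Op 1: note_on(80): voice 0 is free -> assigned | voices=[80 - - -]
Op 2: note_on(70): voice 1 is free -> assigned | voices=[80 70 - -]
Op 3: note_on(71): voice 2 is free -> assigned | voices=[80 70 71 -]
Op 4: note_on(72): voice 3 is free -> assigned | voices=[80 70 71 72]
Op 5: note_on(64): all voices busy, STEAL voice 0 (pitch 80, oldest) -> assign | voices=[64 70 71 72]
Op 6: note_on(66): all voices busy, STEAL voice 1 (pitch 70, oldest) -> assign | voices=[64 66 71 72]
Op 7: note_on(60): all voices busy, STEAL voice 2 (pitch 71, oldest) -> assign | voices=[64 66 60 72]

Answer: 80 70 71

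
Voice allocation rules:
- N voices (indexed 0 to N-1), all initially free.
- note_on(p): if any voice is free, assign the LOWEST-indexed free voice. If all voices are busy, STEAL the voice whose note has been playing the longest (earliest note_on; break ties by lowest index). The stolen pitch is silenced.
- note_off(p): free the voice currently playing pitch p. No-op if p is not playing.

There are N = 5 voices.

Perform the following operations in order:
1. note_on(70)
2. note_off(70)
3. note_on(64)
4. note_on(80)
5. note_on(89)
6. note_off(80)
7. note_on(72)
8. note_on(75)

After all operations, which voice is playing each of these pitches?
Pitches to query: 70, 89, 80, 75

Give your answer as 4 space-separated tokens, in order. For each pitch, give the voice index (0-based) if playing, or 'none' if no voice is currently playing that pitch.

Op 1: note_on(70): voice 0 is free -> assigned | voices=[70 - - - -]
Op 2: note_off(70): free voice 0 | voices=[- - - - -]
Op 3: note_on(64): voice 0 is free -> assigned | voices=[64 - - - -]
Op 4: note_on(80): voice 1 is free -> assigned | voices=[64 80 - - -]
Op 5: note_on(89): voice 2 is free -> assigned | voices=[64 80 89 - -]
Op 6: note_off(80): free voice 1 | voices=[64 - 89 - -]
Op 7: note_on(72): voice 1 is free -> assigned | voices=[64 72 89 - -]
Op 8: note_on(75): voice 3 is free -> assigned | voices=[64 72 89 75 -]

Answer: none 2 none 3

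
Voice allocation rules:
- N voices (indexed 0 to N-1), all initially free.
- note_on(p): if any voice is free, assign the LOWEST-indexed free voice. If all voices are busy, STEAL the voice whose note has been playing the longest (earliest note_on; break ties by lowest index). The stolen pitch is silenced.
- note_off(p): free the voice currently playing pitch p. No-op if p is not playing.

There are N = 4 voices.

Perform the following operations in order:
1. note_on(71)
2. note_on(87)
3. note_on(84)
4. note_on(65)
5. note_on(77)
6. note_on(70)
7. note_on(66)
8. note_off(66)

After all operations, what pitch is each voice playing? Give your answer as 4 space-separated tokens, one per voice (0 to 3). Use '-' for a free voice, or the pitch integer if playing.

Op 1: note_on(71): voice 0 is free -> assigned | voices=[71 - - -]
Op 2: note_on(87): voice 1 is free -> assigned | voices=[71 87 - -]
Op 3: note_on(84): voice 2 is free -> assigned | voices=[71 87 84 -]
Op 4: note_on(65): voice 3 is free -> assigned | voices=[71 87 84 65]
Op 5: note_on(77): all voices busy, STEAL voice 0 (pitch 71, oldest) -> assign | voices=[77 87 84 65]
Op 6: note_on(70): all voices busy, STEAL voice 1 (pitch 87, oldest) -> assign | voices=[77 70 84 65]
Op 7: note_on(66): all voices busy, STEAL voice 2 (pitch 84, oldest) -> assign | voices=[77 70 66 65]
Op 8: note_off(66): free voice 2 | voices=[77 70 - 65]

Answer: 77 70 - 65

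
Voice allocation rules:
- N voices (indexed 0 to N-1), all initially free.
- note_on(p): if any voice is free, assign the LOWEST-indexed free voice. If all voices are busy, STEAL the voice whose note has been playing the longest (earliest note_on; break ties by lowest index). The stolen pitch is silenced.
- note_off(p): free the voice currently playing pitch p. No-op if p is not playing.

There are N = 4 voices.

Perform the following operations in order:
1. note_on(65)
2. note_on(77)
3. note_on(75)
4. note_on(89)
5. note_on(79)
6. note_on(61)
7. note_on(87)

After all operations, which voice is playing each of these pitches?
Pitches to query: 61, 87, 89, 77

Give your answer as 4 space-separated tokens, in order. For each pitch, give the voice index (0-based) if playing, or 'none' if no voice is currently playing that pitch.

Answer: 1 2 3 none

Derivation:
Op 1: note_on(65): voice 0 is free -> assigned | voices=[65 - - -]
Op 2: note_on(77): voice 1 is free -> assigned | voices=[65 77 - -]
Op 3: note_on(75): voice 2 is free -> assigned | voices=[65 77 75 -]
Op 4: note_on(89): voice 3 is free -> assigned | voices=[65 77 75 89]
Op 5: note_on(79): all voices busy, STEAL voice 0 (pitch 65, oldest) -> assign | voices=[79 77 75 89]
Op 6: note_on(61): all voices busy, STEAL voice 1 (pitch 77, oldest) -> assign | voices=[79 61 75 89]
Op 7: note_on(87): all voices busy, STEAL voice 2 (pitch 75, oldest) -> assign | voices=[79 61 87 89]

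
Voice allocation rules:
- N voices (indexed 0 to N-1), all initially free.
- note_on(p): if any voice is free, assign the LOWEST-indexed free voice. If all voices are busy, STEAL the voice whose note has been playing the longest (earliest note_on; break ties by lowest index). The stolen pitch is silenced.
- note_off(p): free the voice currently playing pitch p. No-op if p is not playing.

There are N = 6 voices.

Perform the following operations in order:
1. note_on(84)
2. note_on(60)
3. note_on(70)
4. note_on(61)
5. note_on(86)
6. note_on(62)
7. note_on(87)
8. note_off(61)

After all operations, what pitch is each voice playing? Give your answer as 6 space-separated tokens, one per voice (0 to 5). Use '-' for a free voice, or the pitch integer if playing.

Answer: 87 60 70 - 86 62

Derivation:
Op 1: note_on(84): voice 0 is free -> assigned | voices=[84 - - - - -]
Op 2: note_on(60): voice 1 is free -> assigned | voices=[84 60 - - - -]
Op 3: note_on(70): voice 2 is free -> assigned | voices=[84 60 70 - - -]
Op 4: note_on(61): voice 3 is free -> assigned | voices=[84 60 70 61 - -]
Op 5: note_on(86): voice 4 is free -> assigned | voices=[84 60 70 61 86 -]
Op 6: note_on(62): voice 5 is free -> assigned | voices=[84 60 70 61 86 62]
Op 7: note_on(87): all voices busy, STEAL voice 0 (pitch 84, oldest) -> assign | voices=[87 60 70 61 86 62]
Op 8: note_off(61): free voice 3 | voices=[87 60 70 - 86 62]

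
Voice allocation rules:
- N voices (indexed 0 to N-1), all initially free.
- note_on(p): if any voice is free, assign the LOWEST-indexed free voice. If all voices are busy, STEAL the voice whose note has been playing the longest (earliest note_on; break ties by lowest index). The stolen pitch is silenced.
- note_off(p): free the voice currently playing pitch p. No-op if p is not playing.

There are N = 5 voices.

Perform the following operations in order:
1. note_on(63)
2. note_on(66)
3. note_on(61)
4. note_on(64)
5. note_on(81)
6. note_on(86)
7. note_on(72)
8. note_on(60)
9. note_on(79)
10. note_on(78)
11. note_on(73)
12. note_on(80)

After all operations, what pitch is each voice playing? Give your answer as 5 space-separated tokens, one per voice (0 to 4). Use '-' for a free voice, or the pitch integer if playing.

Answer: 73 80 60 79 78

Derivation:
Op 1: note_on(63): voice 0 is free -> assigned | voices=[63 - - - -]
Op 2: note_on(66): voice 1 is free -> assigned | voices=[63 66 - - -]
Op 3: note_on(61): voice 2 is free -> assigned | voices=[63 66 61 - -]
Op 4: note_on(64): voice 3 is free -> assigned | voices=[63 66 61 64 -]
Op 5: note_on(81): voice 4 is free -> assigned | voices=[63 66 61 64 81]
Op 6: note_on(86): all voices busy, STEAL voice 0 (pitch 63, oldest) -> assign | voices=[86 66 61 64 81]
Op 7: note_on(72): all voices busy, STEAL voice 1 (pitch 66, oldest) -> assign | voices=[86 72 61 64 81]
Op 8: note_on(60): all voices busy, STEAL voice 2 (pitch 61, oldest) -> assign | voices=[86 72 60 64 81]
Op 9: note_on(79): all voices busy, STEAL voice 3 (pitch 64, oldest) -> assign | voices=[86 72 60 79 81]
Op 10: note_on(78): all voices busy, STEAL voice 4 (pitch 81, oldest) -> assign | voices=[86 72 60 79 78]
Op 11: note_on(73): all voices busy, STEAL voice 0 (pitch 86, oldest) -> assign | voices=[73 72 60 79 78]
Op 12: note_on(80): all voices busy, STEAL voice 1 (pitch 72, oldest) -> assign | voices=[73 80 60 79 78]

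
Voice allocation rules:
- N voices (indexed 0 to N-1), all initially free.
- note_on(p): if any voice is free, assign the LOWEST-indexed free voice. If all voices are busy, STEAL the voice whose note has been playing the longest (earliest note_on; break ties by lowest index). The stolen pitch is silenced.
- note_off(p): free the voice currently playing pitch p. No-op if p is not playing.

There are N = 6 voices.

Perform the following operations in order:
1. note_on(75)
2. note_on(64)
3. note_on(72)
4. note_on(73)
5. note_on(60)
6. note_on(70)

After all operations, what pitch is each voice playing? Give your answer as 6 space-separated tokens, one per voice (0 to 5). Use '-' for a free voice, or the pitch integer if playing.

Op 1: note_on(75): voice 0 is free -> assigned | voices=[75 - - - - -]
Op 2: note_on(64): voice 1 is free -> assigned | voices=[75 64 - - - -]
Op 3: note_on(72): voice 2 is free -> assigned | voices=[75 64 72 - - -]
Op 4: note_on(73): voice 3 is free -> assigned | voices=[75 64 72 73 - -]
Op 5: note_on(60): voice 4 is free -> assigned | voices=[75 64 72 73 60 -]
Op 6: note_on(70): voice 5 is free -> assigned | voices=[75 64 72 73 60 70]

Answer: 75 64 72 73 60 70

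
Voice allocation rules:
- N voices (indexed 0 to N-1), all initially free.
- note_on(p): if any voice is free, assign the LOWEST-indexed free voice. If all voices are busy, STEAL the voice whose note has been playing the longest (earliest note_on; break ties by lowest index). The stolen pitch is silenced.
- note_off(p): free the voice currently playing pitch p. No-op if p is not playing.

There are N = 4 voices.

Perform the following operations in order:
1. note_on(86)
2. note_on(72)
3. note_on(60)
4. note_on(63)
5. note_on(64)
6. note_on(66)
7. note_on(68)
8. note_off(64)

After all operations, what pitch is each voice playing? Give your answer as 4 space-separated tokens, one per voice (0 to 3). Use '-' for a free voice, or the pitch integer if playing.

Answer: - 66 68 63

Derivation:
Op 1: note_on(86): voice 0 is free -> assigned | voices=[86 - - -]
Op 2: note_on(72): voice 1 is free -> assigned | voices=[86 72 - -]
Op 3: note_on(60): voice 2 is free -> assigned | voices=[86 72 60 -]
Op 4: note_on(63): voice 3 is free -> assigned | voices=[86 72 60 63]
Op 5: note_on(64): all voices busy, STEAL voice 0 (pitch 86, oldest) -> assign | voices=[64 72 60 63]
Op 6: note_on(66): all voices busy, STEAL voice 1 (pitch 72, oldest) -> assign | voices=[64 66 60 63]
Op 7: note_on(68): all voices busy, STEAL voice 2 (pitch 60, oldest) -> assign | voices=[64 66 68 63]
Op 8: note_off(64): free voice 0 | voices=[- 66 68 63]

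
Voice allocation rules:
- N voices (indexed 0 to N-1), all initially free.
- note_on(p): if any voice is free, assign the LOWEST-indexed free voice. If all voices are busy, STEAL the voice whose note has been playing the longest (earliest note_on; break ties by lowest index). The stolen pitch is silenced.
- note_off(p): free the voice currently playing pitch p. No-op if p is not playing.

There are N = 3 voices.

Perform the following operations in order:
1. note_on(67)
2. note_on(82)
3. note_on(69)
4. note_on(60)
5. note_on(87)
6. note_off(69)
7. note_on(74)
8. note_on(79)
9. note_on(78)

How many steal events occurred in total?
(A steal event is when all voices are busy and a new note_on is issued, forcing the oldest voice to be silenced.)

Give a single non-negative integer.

Answer: 4

Derivation:
Op 1: note_on(67): voice 0 is free -> assigned | voices=[67 - -]
Op 2: note_on(82): voice 1 is free -> assigned | voices=[67 82 -]
Op 3: note_on(69): voice 2 is free -> assigned | voices=[67 82 69]
Op 4: note_on(60): all voices busy, STEAL voice 0 (pitch 67, oldest) -> assign | voices=[60 82 69]
Op 5: note_on(87): all voices busy, STEAL voice 1 (pitch 82, oldest) -> assign | voices=[60 87 69]
Op 6: note_off(69): free voice 2 | voices=[60 87 -]
Op 7: note_on(74): voice 2 is free -> assigned | voices=[60 87 74]
Op 8: note_on(79): all voices busy, STEAL voice 0 (pitch 60, oldest) -> assign | voices=[79 87 74]
Op 9: note_on(78): all voices busy, STEAL voice 1 (pitch 87, oldest) -> assign | voices=[79 78 74]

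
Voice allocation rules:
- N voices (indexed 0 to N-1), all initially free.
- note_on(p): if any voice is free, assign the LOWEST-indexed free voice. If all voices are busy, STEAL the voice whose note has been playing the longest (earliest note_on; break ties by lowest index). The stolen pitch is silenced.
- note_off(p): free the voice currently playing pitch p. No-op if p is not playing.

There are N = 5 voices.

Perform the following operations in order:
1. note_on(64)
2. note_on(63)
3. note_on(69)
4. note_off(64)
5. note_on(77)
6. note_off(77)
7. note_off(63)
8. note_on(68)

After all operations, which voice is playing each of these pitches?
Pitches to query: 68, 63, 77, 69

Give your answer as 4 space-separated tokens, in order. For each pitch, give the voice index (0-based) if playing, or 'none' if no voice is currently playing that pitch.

Answer: 0 none none 2

Derivation:
Op 1: note_on(64): voice 0 is free -> assigned | voices=[64 - - - -]
Op 2: note_on(63): voice 1 is free -> assigned | voices=[64 63 - - -]
Op 3: note_on(69): voice 2 is free -> assigned | voices=[64 63 69 - -]
Op 4: note_off(64): free voice 0 | voices=[- 63 69 - -]
Op 5: note_on(77): voice 0 is free -> assigned | voices=[77 63 69 - -]
Op 6: note_off(77): free voice 0 | voices=[- 63 69 - -]
Op 7: note_off(63): free voice 1 | voices=[- - 69 - -]
Op 8: note_on(68): voice 0 is free -> assigned | voices=[68 - 69 - -]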